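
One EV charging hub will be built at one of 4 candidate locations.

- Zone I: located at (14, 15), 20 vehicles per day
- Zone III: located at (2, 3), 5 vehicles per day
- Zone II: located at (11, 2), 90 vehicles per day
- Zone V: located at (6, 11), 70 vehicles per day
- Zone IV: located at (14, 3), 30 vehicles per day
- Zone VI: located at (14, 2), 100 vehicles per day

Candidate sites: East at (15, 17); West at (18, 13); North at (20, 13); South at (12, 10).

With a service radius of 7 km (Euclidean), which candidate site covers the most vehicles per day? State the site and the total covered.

South, covering 90

Coverage radius r = 7 km; a point is covered iff (Δx)²+(Δy)² ≤ 7² = 49.
  East (15, 17): covers {Zone I} → 20
  West (18, 13): covers {Zone I} → 20
  North (20, 13): covers {Zone I} → 20
  South (12, 10): covers {Zone I, Zone V} → 90
Maximum coverage at South: 90 vehicles per day.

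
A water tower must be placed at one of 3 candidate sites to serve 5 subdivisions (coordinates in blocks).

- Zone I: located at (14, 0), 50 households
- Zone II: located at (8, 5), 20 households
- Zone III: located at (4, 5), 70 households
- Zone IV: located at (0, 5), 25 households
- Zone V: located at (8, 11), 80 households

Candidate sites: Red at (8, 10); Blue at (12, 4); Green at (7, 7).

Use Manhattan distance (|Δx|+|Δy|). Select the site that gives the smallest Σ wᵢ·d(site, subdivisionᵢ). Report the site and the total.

Green, total 1735 blocks

Total weighted distance at each candidate:
  Red (8, 10): total = 1935
  Blue (12, 4): total = 2235
  Green (7, 7): total = 1735
Minimum is at Green with total 1735 blocks.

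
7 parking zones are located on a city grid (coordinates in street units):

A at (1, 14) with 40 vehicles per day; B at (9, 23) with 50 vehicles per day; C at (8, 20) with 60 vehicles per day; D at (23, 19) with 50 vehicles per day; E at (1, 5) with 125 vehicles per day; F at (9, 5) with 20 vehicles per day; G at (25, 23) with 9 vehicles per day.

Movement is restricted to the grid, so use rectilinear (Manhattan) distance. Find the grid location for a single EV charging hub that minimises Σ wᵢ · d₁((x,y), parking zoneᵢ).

Manhattan distance separates: Σwᵢ(|x−xᵢ|+|y−yᵢ|) = Σwᵢ|x−xᵢ| + Σwᵢ|y−yᵢ|, so x and y are optimised independently as 1-D weighted medians.
Total weight W = 354; half = 177.
x-coordinate, sorted with cumulative weight:
  x=1 (A, w=40) cum 40
  x=1 (E, w=125) cum 165
  x=8 (C, w=60) cum 225  ← median
  x=9 (B, w=50) cum 275
  x=9 (F, w=20) cum 295
  x=23 (D, w=50) cum 345
  x=25 (G, w=9) cum 354
⇒ x* = 8
y-coordinate, sorted with cumulative weight:
  y=5 (E, w=125) cum 125
  y=5 (F, w=20) cum 145
  y=14 (A, w=40) cum 185  ← median
  y=19 (D, w=50) cum 235
  y=20 (C, w=60) cum 295
  y=23 (B, w=50) cum 345
  y=23 (G, w=9) cum 354
⇒ y* = 14

(8, 14)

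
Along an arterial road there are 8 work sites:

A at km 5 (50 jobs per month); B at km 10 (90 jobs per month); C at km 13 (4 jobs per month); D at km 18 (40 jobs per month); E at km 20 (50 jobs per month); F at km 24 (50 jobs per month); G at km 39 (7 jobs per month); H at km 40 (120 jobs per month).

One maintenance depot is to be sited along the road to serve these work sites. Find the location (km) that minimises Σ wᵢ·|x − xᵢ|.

For a sum of weighted absolute distances on a line, the optimum is the weighted median (not the mean). Total weight W = 411; half-weight = 205.5.
Sort by position and accumulate weight:
  km 5 (A, w=50) → cum 50
  km 10 (B, w=90) → cum 140
  km 13 (C, w=4) → cum 144
  km 18 (D, w=40) → cum 184
  km 20 (E, w=50) → cum 234  ≥ 205.5 → median here
  km 24 (F, w=50) → cum 284
  km 39 (G, w=7) → cum 291
  km 40 (H, w=120) → cum 411
Optimal location: km 20.

x = 20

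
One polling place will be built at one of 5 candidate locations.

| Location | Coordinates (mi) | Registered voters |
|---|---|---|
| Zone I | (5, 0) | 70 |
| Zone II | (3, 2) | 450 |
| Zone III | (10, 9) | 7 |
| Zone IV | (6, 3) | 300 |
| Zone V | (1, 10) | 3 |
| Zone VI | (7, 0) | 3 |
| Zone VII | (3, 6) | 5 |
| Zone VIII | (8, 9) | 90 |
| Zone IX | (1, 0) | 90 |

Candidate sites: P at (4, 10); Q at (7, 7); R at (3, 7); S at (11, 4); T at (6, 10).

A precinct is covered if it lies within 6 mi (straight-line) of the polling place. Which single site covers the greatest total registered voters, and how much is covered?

Coverage radius r = 6 mi; a point is covered iff (Δx)²+(Δy)² ≤ 6² = 36.
  P (4, 10): covers {Zone V, Zone VII, Zone VIII} → 98
  Q (7, 7): covers {Zone III, Zone IV, Zone VII, Zone VIII} → 402
  R (3, 7): covers {Zone II, Zone IV, Zone V, Zone VII, Zone VIII} → 848
  S (11, 4): covers {Zone III, Zone IV, Zone VI, Zone VIII} → 400
  T (6, 10): covers {Zone III, Zone V, Zone VII, Zone VIII} → 105
Maximum coverage at R: 848 registered voters.

R, covering 848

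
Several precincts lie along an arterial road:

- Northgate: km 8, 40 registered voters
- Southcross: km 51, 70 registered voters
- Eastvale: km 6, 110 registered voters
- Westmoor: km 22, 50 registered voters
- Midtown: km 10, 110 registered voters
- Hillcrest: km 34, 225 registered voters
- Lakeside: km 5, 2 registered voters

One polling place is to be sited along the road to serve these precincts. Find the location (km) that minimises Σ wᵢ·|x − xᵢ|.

x = 22

For a sum of weighted absolute distances on a line, the optimum is the weighted median (not the mean). Total weight W = 607; half-weight = 303.5.
Sort by position and accumulate weight:
  km 5 (Lakeside, w=2) → cum 2
  km 6 (Eastvale, w=110) → cum 112
  km 8 (Northgate, w=40) → cum 152
  km 10 (Midtown, w=110) → cum 262
  km 22 (Westmoor, w=50) → cum 312  ≥ 303.5 → median here
  km 34 (Hillcrest, w=225) → cum 537
  km 51 (Southcross, w=70) → cum 607
Optimal location: km 22.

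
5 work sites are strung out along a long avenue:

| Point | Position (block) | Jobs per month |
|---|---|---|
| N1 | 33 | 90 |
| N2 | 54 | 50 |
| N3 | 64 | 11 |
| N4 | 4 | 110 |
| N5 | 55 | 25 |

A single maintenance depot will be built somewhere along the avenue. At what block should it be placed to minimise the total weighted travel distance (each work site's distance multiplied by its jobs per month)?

x = 33

For a sum of weighted absolute distances on a line, the optimum is the weighted median (not the mean). Total weight W = 286; half-weight = 143.
Sort by position and accumulate weight:
  block 4 (N4, w=110) → cum 110
  block 33 (N1, w=90) → cum 200  ≥ 143 → median here
  block 54 (N2, w=50) → cum 250
  block 55 (N5, w=25) → cum 275
  block 64 (N3, w=11) → cum 286
Optimal location: block 33.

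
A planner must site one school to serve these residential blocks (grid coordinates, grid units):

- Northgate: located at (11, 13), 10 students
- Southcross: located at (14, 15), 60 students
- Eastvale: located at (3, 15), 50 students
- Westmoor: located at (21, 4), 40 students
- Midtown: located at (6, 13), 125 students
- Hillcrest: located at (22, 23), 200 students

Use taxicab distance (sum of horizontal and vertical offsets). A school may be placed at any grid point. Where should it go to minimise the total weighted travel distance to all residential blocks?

(14, 15)

Manhattan distance separates: Σwᵢ(|x−xᵢ|+|y−yᵢ|) = Σwᵢ|x−xᵢ| + Σwᵢ|y−yᵢ|, so x and y are optimised independently as 1-D weighted medians.
Total weight W = 485; half = 242.5.
x-coordinate, sorted with cumulative weight:
  x=3 (Eastvale, w=50) cum 50
  x=6 (Midtown, w=125) cum 175
  x=11 (Northgate, w=10) cum 185
  x=14 (Southcross, w=60) cum 245  ← median
  x=21 (Westmoor, w=40) cum 285
  x=22 (Hillcrest, w=200) cum 485
⇒ x* = 14
y-coordinate, sorted with cumulative weight:
  y=4 (Westmoor, w=40) cum 40
  y=13 (Northgate, w=10) cum 50
  y=13 (Midtown, w=125) cum 175
  y=15 (Southcross, w=60) cum 235
  y=15 (Eastvale, w=50) cum 285  ← median
  y=23 (Hillcrest, w=200) cum 485
⇒ y* = 15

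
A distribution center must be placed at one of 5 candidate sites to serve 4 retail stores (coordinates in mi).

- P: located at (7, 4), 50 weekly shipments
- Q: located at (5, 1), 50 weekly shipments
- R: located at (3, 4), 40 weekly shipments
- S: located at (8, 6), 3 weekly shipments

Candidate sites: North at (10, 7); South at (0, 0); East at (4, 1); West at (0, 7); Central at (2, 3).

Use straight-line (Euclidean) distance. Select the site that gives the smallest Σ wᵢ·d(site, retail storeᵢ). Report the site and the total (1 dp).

East, total 407.8 mi

Total weighted distance at each candidate:
  North (10, 7): total = 914.0
  South (0, 0): total = 888.1
  East (4, 1): total = 407.8
  West (0, 7): total = 965.2
  Central (2, 3): total = 511.9
Minimum is at East with total 407.8 mi.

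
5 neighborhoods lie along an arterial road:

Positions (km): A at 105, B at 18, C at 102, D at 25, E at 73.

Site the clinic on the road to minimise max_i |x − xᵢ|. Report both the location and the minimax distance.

location 61.5, max distance 43.5

The 1-center on a line is the midpoint of the two extreme points: leftmost at 18, rightmost at 105.
Optimal location = (18 + 105)/2 = 61.5; maximum distance = (105 − 18)/2 = 43.5.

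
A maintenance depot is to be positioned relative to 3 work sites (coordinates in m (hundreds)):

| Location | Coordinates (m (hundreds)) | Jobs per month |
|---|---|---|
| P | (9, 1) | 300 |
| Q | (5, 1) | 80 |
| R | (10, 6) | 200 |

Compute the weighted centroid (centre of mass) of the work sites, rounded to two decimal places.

(8.79, 2.72)

The minimiser of Σwᵢ‖p−pᵢ‖² is the weighted centroid p* = (Σwᵢpᵢ)/(Σwᵢ).
Σwᵢ = 580.
Σwᵢxᵢ = 300·9 + 80·5 + 200·10 = 5100.
Σwᵢyᵢ = 300·1 + 80·1 + 200·6 = 1580.
x* = 5100/580 = 8.79, y* = 1580/580 = 2.72.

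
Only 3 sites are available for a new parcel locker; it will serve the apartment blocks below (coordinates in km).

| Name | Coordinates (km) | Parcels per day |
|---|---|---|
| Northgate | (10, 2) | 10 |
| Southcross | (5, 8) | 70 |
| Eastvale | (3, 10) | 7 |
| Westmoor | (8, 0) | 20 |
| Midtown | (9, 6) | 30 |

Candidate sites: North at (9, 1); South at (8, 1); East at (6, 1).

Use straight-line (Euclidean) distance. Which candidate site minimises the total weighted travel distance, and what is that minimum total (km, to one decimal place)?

South, total 800.5 km

Total weighted distance at each candidate:
  North (9, 1): total = 832.5
  South (8, 1): total = 800.5
  East (6, 1): total = 822.3
Minimum is at South with total 800.5 km.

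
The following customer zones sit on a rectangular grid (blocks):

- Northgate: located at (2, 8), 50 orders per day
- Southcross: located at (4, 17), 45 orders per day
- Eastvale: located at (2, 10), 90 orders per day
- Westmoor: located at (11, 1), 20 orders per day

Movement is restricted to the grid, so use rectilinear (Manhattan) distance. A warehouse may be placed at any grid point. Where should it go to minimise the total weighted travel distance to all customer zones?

Manhattan distance separates: Σwᵢ(|x−xᵢ|+|y−yᵢ|) = Σwᵢ|x−xᵢ| + Σwᵢ|y−yᵢ|, so x and y are optimised independently as 1-D weighted medians.
Total weight W = 205; half = 102.5.
x-coordinate, sorted with cumulative weight:
  x=2 (Northgate, w=50) cum 50
  x=2 (Eastvale, w=90) cum 140  ← median
  x=4 (Southcross, w=45) cum 185
  x=11 (Westmoor, w=20) cum 205
⇒ x* = 2
y-coordinate, sorted with cumulative weight:
  y=1 (Westmoor, w=20) cum 20
  y=8 (Northgate, w=50) cum 70
  y=10 (Eastvale, w=90) cum 160  ← median
  y=17 (Southcross, w=45) cum 205
⇒ y* = 10

(2, 10)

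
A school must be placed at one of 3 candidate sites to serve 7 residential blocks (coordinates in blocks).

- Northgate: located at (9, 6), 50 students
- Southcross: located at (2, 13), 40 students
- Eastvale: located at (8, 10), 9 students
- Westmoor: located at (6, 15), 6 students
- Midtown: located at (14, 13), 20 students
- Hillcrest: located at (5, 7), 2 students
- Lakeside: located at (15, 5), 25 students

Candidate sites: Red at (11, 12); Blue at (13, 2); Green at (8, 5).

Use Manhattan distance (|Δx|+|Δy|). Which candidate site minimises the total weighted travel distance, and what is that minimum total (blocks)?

Total weighted distance at each candidate:
  Red (11, 12): total = 1270
  Blue (13, 2): total = 1908
  Green (8, 5): total = 1242
Minimum is at Green with total 1242 blocks.

Green, total 1242 blocks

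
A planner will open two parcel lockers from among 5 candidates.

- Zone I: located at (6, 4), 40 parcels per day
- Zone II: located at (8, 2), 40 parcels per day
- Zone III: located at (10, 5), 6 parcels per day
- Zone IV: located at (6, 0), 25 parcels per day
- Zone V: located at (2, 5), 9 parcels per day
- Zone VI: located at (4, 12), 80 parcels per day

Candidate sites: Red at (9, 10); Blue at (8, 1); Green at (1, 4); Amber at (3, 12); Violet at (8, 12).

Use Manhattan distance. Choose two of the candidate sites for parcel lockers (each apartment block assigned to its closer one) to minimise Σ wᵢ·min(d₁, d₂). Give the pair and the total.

Evaluate every pair (each demand assigned to the nearer of the two):
  {Blue, Amber}: total = 503
  {Blue, Violet}: total = 761
  {Green, Amber}: total = 943
  {Red, Blue}: total = 1001
  {Green, Violet}: total = 1177
  {Red, Amber}: total = 1233
  {Blue, Green}: total = 1249
  {Amber, Violet}: total = 1356
  {Red, Green}: total = 1399
  {Red, Violet}: total = 1509
Best pair: {Blue, Amber} with total 503.

{Blue, Amber}, total 503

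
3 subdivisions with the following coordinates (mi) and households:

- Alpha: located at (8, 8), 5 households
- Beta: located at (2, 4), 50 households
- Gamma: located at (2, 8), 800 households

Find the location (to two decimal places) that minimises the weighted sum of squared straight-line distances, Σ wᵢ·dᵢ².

(2.04, 7.77)

The minimiser of Σwᵢ‖p−pᵢ‖² is the weighted centroid p* = (Σwᵢpᵢ)/(Σwᵢ).
Σwᵢ = 855.
Σwᵢxᵢ = 5·8 + 50·2 + 800·2 = 1740.
Σwᵢyᵢ = 5·8 + 50·4 + 800·8 = 6640.
x* = 1740/855 = 2.04, y* = 6640/855 = 7.77.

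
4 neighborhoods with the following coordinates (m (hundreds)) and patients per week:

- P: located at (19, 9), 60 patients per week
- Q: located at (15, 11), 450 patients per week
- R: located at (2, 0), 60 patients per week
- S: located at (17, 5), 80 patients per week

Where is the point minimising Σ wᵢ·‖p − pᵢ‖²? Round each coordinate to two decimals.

(14.42, 9.06)

The minimiser of Σwᵢ‖p−pᵢ‖² is the weighted centroid p* = (Σwᵢpᵢ)/(Σwᵢ).
Σwᵢ = 650.
Σwᵢxᵢ = 60·19 + 450·15 + 60·2 + 80·17 = 9370.
Σwᵢyᵢ = 60·9 + 450·11 + 60·0 + 80·5 = 5890.
x* = 9370/650 = 14.42, y* = 5890/650 = 9.06.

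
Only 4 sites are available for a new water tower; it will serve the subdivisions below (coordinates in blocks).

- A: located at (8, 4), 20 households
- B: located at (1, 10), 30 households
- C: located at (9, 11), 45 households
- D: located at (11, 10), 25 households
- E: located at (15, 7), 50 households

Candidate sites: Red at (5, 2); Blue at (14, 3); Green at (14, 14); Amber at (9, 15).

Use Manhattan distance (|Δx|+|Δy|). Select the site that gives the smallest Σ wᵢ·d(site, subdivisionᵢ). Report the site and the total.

Amber, total 1685 blocks

Total weighted distance at each candidate:
  Red (5, 2): total = 2145
  Blue (14, 3): total = 1825
  Green (14, 14): total = 1765
  Amber (9, 15): total = 1685
Minimum is at Amber with total 1685 blocks.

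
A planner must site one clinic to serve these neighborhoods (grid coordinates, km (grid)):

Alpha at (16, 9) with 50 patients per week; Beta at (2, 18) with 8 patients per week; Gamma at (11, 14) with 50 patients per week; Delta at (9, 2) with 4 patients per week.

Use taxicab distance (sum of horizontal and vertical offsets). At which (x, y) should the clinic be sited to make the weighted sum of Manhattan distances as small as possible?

(11, 14)

Manhattan distance separates: Σwᵢ(|x−xᵢ|+|y−yᵢ|) = Σwᵢ|x−xᵢ| + Σwᵢ|y−yᵢ|, so x and y are optimised independently as 1-D weighted medians.
Total weight W = 112; half = 56.
x-coordinate, sorted with cumulative weight:
  x=2 (Beta, w=8) cum 8
  x=9 (Delta, w=4) cum 12
  x=11 (Gamma, w=50) cum 62  ← median
  x=16 (Alpha, w=50) cum 112
⇒ x* = 11
y-coordinate, sorted with cumulative weight:
  y=2 (Delta, w=4) cum 4
  y=9 (Alpha, w=50) cum 54
  y=14 (Gamma, w=50) cum 104  ← median
  y=18 (Beta, w=8) cum 112
⇒ y* = 14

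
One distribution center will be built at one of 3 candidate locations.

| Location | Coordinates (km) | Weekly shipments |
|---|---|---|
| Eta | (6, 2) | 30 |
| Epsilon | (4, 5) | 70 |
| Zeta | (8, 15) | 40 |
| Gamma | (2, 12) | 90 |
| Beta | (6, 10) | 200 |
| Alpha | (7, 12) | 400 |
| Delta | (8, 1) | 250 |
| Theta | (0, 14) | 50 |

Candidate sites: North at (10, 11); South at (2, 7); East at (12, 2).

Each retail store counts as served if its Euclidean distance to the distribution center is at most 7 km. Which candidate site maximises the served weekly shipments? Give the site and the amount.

North, covering 640

Coverage radius r = 7 km; a point is covered iff (Δx)²+(Δy)² ≤ 7² = 49.
  North (10, 11): covers {Zeta, Beta, Alpha} → 640
  South (2, 7): covers {Eta, Epsilon, Gamma, Beta} → 390
  East (12, 2): covers {Eta, Delta} → 280
Maximum coverage at North: 640 weekly shipments.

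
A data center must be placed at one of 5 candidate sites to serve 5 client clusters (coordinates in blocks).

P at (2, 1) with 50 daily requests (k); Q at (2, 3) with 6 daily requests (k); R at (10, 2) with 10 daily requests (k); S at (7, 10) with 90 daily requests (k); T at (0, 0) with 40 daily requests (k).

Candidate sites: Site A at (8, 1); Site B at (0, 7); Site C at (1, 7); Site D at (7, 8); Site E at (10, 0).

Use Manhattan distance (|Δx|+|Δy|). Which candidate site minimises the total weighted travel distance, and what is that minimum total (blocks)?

Site D, total 1530 blocks

Total weighted distance at each candidate:
  Site A (8, 1): total = 1638
  Site B (0, 7): total = 1766
  Site C (1, 7): total = 1650
  Site D (7, 8): total = 1530
  Site E (10, 0): total = 2106
Minimum is at Site D with total 1530 blocks.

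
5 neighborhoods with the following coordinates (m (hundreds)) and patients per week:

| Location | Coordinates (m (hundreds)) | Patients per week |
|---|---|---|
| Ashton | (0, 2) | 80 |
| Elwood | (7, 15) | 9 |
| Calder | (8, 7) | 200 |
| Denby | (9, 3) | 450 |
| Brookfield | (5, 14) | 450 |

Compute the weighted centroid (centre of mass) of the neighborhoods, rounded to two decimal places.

The minimiser of Σwᵢ‖p−pᵢ‖² is the weighted centroid p* = (Σwᵢpᵢ)/(Σwᵢ).
Σwᵢ = 1189.
Σwᵢxᵢ = 80·0 + 9·7 + 200·8 + 450·9 + 450·5 = 7963.
Σwᵢyᵢ = 80·2 + 9·15 + 200·7 + 450·3 + 450·14 = 9345.
x* = 7963/1189 = 6.70, y* = 9345/1189 = 7.86.

(6.70, 7.86)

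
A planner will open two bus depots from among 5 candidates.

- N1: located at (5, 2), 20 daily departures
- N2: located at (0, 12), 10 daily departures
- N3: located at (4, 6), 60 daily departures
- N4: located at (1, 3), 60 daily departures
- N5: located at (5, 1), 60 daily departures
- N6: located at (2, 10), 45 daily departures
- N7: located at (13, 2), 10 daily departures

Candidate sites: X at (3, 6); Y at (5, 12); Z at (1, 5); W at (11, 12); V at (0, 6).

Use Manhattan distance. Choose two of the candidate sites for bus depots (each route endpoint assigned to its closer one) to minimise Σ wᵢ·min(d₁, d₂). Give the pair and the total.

Evaluate every pair (each demand assigned to the nearer of the two):
  {X, Z}: total = 1165
  {X, V}: total = 1265
  {X, Y}: total = 1315
  {X, W}: total = 1335
  {Y, Z}: total = 1405
  {Z, W}: total = 1450
  {Z, V}: total = 1460
  {Y, V}: total = 1705
  {W, V}: total = 1710
  {Y, W}: total = 2455
Best pair: {X, Z} with total 1165.

{X, Z}, total 1165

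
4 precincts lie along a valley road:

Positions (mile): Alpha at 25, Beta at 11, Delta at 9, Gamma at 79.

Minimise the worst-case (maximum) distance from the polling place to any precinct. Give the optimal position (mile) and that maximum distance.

location 44, max distance 35

The 1-center on a line is the midpoint of the two extreme points: leftmost at 9, rightmost at 79.
Optimal location = (9 + 79)/2 = 44; maximum distance = (79 − 9)/2 = 35.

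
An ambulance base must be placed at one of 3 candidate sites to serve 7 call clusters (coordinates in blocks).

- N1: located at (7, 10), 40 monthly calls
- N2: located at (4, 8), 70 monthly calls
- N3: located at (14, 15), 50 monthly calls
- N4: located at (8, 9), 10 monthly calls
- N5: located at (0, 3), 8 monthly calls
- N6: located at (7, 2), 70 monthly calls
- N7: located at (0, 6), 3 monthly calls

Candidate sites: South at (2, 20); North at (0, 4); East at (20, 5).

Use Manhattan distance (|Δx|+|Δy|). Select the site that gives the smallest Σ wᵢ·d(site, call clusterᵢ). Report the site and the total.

North, total 3104 blocks

Total weighted distance at each candidate:
  South (2, 20): total = 4410
  North (0, 4): total = 3104
  East (20, 5): total = 4369
Minimum is at North with total 3104 blocks.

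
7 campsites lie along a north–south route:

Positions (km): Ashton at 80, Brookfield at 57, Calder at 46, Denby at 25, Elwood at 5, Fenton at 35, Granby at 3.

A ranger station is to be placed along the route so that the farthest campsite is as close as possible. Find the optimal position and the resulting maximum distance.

The 1-center on a line is the midpoint of the two extreme points: leftmost at 3, rightmost at 80.
Optimal location = (3 + 80)/2 = 41.5; maximum distance = (80 − 3)/2 = 38.5.

location 41.5, max distance 38.5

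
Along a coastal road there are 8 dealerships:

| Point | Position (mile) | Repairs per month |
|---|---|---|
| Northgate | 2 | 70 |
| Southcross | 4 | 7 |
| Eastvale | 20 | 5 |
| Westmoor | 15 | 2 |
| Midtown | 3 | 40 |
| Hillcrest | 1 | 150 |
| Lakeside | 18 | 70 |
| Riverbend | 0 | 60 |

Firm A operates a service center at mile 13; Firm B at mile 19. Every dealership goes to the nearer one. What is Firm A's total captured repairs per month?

The indifferent point is the midpoint (13+19)/2 = 16; dealerships left of it (closer to Firm A at 13) go to Firm A, those right go to Firm B.
  Riverbend at 0 (w=60) → Firm A
  Hillcrest at 1 (w=150) → Firm A
  Northgate at 2 (w=70) → Firm A
  Midtown at 3 (w=40) → Firm A
  Southcross at 4 (w=7) → Firm A
  Westmoor at 15 (w=2) → Firm A
  Lakeside at 18 (w=70) → Firm B
  Eastvale at 20 (w=5) → Firm B
Firm A captures 329; Firm B captures 75.

329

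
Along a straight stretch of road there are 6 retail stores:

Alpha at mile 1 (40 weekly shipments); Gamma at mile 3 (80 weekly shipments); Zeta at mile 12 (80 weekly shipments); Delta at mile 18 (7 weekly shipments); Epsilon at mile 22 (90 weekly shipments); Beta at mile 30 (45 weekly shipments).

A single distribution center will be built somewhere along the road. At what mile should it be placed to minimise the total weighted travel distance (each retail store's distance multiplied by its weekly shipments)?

x = 12

For a sum of weighted absolute distances on a line, the optimum is the weighted median (not the mean). Total weight W = 342; half-weight = 171.
Sort by position and accumulate weight:
  mile 1 (Alpha, w=40) → cum 40
  mile 3 (Gamma, w=80) → cum 120
  mile 12 (Zeta, w=80) → cum 200  ≥ 171 → median here
  mile 18 (Delta, w=7) → cum 207
  mile 22 (Epsilon, w=90) → cum 297
  mile 30 (Beta, w=45) → cum 342
Optimal location: mile 12.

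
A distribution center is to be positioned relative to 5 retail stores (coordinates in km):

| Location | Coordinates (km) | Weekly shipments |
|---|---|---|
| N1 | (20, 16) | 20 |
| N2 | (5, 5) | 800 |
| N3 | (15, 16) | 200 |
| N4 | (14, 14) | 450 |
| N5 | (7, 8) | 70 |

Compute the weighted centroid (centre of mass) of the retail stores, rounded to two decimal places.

The minimiser of Σwᵢ‖p−pᵢ‖² is the weighted centroid p* = (Σwᵢpᵢ)/(Σwᵢ).
Σwᵢ = 1540.
Σwᵢxᵢ = 20·20 + 800·5 + 200·15 + 450·14 + 70·7 = 14190.
Σwᵢyᵢ = 20·16 + 800·5 + 200·16 + 450·14 + 70·8 = 14380.
x* = 14190/1540 = 9.21, y* = 14380/1540 = 9.34.

(9.21, 9.34)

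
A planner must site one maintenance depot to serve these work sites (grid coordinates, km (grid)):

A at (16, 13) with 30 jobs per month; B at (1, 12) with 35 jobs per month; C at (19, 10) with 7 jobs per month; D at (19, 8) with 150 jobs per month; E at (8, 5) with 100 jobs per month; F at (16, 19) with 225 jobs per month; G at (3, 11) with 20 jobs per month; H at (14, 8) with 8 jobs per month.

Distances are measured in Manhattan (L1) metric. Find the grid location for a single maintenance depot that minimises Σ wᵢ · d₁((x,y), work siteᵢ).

(16, 12)

Manhattan distance separates: Σwᵢ(|x−xᵢ|+|y−yᵢ|) = Σwᵢ|x−xᵢ| + Σwᵢ|y−yᵢ|, so x and y are optimised independently as 1-D weighted medians.
Total weight W = 575; half = 287.5.
x-coordinate, sorted with cumulative weight:
  x=1 (B, w=35) cum 35
  x=3 (G, w=20) cum 55
  x=8 (E, w=100) cum 155
  x=14 (H, w=8) cum 163
  x=16 (A, w=30) cum 193
  x=16 (F, w=225) cum 418  ← median
  x=19 (C, w=7) cum 425
  x=19 (D, w=150) cum 575
⇒ x* = 16
y-coordinate, sorted with cumulative weight:
  y=5 (E, w=100) cum 100
  y=8 (D, w=150) cum 250
  y=8 (H, w=8) cum 258
  y=10 (C, w=7) cum 265
  y=11 (G, w=20) cum 285
  y=12 (B, w=35) cum 320  ← median
  y=13 (A, w=30) cum 350
  y=19 (F, w=225) cum 575
⇒ y* = 12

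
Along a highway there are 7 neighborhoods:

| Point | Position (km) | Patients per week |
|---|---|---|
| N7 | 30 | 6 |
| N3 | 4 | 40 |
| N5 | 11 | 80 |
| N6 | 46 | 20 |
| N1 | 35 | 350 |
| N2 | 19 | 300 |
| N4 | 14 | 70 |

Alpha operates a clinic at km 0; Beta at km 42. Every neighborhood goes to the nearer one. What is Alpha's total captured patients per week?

490

The indifferent point is the midpoint (0+42)/2 = 21; neighborhoods left of it (closer to Alpha at 0) go to Alpha, those right go to Beta.
  N3 at 4 (w=40) → Alpha
  N5 at 11 (w=80) → Alpha
  N4 at 14 (w=70) → Alpha
  N2 at 19 (w=300) → Alpha
  N7 at 30 (w=6) → Beta
  N1 at 35 (w=350) → Beta
  N6 at 46 (w=20) → Beta
Alpha captures 490; Beta captures 376.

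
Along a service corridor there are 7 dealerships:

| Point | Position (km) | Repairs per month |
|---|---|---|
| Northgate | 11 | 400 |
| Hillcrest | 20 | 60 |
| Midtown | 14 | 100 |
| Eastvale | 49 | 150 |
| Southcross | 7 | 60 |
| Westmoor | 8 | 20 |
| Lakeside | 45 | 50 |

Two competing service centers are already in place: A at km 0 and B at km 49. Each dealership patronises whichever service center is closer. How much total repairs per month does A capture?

640

The indifferent point is the midpoint (0+49)/2 = 24.5; dealerships left of it (closer to A at 0) go to A, those right go to B.
  Southcross at 7 (w=60) → A
  Westmoor at 8 (w=20) → A
  Northgate at 11 (w=400) → A
  Midtown at 14 (w=100) → A
  Hillcrest at 20 (w=60) → A
  Lakeside at 45 (w=50) → B
  Eastvale at 49 (w=150) → B
A captures 640; B captures 200.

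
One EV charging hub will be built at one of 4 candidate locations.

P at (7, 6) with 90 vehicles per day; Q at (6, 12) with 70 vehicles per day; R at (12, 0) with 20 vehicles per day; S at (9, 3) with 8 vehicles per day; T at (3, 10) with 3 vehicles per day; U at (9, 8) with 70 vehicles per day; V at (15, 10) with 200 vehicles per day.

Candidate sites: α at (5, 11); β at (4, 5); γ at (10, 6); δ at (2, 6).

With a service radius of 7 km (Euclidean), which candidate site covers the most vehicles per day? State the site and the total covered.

γ, covering 388

Coverage radius r = 7 km; a point is covered iff (Δx)²+(Δy)² ≤ 7² = 49.
  α (5, 11): covers {P, Q, T, U} → 233
  β (4, 5): covers {P, S, T, U} → 171
  γ (10, 6): covers {P, R, S, U, V} → 388
  δ (2, 6): covers {P, T} → 93
Maximum coverage at γ: 388 vehicles per day.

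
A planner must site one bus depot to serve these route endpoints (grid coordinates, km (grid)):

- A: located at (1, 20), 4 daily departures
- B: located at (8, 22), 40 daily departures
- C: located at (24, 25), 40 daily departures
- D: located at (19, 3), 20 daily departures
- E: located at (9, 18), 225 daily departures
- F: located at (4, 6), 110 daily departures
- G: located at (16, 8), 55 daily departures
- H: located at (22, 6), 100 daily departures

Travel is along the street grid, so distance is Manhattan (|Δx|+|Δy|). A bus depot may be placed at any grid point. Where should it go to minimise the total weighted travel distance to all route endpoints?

(9, 18)

Manhattan distance separates: Σwᵢ(|x−xᵢ|+|y−yᵢ|) = Σwᵢ|x−xᵢ| + Σwᵢ|y−yᵢ|, so x and y are optimised independently as 1-D weighted medians.
Total weight W = 594; half = 297.
x-coordinate, sorted with cumulative weight:
  x=1 (A, w=4) cum 4
  x=4 (F, w=110) cum 114
  x=8 (B, w=40) cum 154
  x=9 (E, w=225) cum 379  ← median
  x=16 (G, w=55) cum 434
  x=19 (D, w=20) cum 454
  x=22 (H, w=100) cum 554
  x=24 (C, w=40) cum 594
⇒ x* = 9
y-coordinate, sorted with cumulative weight:
  y=3 (D, w=20) cum 20
  y=6 (F, w=110) cum 130
  y=6 (H, w=100) cum 230
  y=8 (G, w=55) cum 285
  y=18 (E, w=225) cum 510  ← median
  y=20 (A, w=4) cum 514
  y=22 (B, w=40) cum 554
  y=25 (C, w=40) cum 594
⇒ y* = 18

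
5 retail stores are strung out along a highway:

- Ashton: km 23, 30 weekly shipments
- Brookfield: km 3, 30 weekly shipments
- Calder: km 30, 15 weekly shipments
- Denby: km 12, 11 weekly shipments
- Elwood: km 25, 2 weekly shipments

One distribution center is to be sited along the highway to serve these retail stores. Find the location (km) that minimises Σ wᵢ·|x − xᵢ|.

x = 23

For a sum of weighted absolute distances on a line, the optimum is the weighted median (not the mean). Total weight W = 88; half-weight = 44.
Sort by position and accumulate weight:
  km 3 (Brookfield, w=30) → cum 30
  km 12 (Denby, w=11) → cum 41
  km 23 (Ashton, w=30) → cum 71  ≥ 44 → median here
  km 25 (Elwood, w=2) → cum 73
  km 30 (Calder, w=15) → cum 88
Optimal location: km 23.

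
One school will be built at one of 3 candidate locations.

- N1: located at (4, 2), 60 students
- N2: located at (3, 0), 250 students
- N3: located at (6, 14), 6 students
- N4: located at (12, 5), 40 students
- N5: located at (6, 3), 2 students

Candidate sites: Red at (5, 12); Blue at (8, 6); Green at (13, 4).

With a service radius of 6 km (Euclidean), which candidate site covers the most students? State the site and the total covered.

Blue, covering 102

Coverage radius r = 6 km; a point is covered iff (Δx)²+(Δy)² ≤ 6² = 36.
  Red (5, 12): covers {N3} → 6
  Blue (8, 6): covers {N1, N4, N5} → 102
  Green (13, 4): covers {N4} → 40
Maximum coverage at Blue: 102 students.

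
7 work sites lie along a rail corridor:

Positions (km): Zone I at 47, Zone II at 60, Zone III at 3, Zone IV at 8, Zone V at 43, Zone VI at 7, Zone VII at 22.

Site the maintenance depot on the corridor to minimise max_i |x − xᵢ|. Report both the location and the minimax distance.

The 1-center on a line is the midpoint of the two extreme points: leftmost at 3, rightmost at 60.
Optimal location = (3 + 60)/2 = 31.5; maximum distance = (60 − 3)/2 = 28.5.

location 31.5, max distance 28.5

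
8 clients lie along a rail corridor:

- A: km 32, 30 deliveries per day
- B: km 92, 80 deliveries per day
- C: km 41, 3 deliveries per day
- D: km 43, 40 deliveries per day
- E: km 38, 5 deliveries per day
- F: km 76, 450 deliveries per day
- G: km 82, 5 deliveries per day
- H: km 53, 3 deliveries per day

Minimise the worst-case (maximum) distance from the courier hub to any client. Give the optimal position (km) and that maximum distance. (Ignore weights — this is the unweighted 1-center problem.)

The 1-center on a line is the midpoint of the two extreme points: leftmost at 32, rightmost at 92.
Optimal location = (32 + 92)/2 = 62; maximum distance = (92 − 32)/2 = 30.

location 62, max distance 30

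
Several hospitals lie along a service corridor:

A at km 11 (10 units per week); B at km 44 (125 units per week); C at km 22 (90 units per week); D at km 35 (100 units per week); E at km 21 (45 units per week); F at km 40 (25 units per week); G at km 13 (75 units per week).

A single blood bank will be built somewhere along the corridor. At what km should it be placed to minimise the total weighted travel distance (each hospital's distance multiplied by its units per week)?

For a sum of weighted absolute distances on a line, the optimum is the weighted median (not the mean). Total weight W = 470; half-weight = 235.
Sort by position and accumulate weight:
  km 11 (A, w=10) → cum 10
  km 13 (G, w=75) → cum 85
  km 21 (E, w=45) → cum 130
  km 22 (C, w=90) → cum 220
  km 35 (D, w=100) → cum 320  ≥ 235 → median here
  km 40 (F, w=25) → cum 345
  km 44 (B, w=125) → cum 470
Optimal location: km 35.

x = 35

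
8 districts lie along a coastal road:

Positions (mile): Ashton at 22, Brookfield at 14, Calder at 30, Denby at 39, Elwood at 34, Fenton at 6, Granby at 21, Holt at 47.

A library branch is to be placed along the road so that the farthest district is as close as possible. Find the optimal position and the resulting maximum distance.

location 26.5, max distance 20.5

The 1-center on a line is the midpoint of the two extreme points: leftmost at 6, rightmost at 47.
Optimal location = (6 + 47)/2 = 26.5; maximum distance = (47 − 6)/2 = 20.5.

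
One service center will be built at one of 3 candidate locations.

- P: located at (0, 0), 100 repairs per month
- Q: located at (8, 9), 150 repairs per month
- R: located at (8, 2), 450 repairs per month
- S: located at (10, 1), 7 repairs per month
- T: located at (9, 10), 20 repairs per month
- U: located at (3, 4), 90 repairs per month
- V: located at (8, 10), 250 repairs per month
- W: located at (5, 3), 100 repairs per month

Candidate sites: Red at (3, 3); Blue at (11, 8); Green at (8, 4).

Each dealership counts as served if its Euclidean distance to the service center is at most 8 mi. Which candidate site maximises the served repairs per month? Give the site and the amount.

Green, covering 1067

Coverage radius r = 8 mi; a point is covered iff (Δx)²+(Δy)² ≤ 8² = 64.
  Red (3, 3): covers {P, Q, R, S, U, W} → 897
  Blue (11, 8): covers {Q, R, S, T, V, W} → 977
  Green (8, 4): covers {Q, R, S, T, U, V, W} → 1067
Maximum coverage at Green: 1067 repairs per month.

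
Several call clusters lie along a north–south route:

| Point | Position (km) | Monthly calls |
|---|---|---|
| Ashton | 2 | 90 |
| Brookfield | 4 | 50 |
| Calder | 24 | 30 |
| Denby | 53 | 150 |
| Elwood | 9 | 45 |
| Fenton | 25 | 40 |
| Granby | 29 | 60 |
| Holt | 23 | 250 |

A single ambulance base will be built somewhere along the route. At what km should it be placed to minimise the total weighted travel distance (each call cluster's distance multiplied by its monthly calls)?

For a sum of weighted absolute distances on a line, the optimum is the weighted median (not the mean). Total weight W = 715; half-weight = 357.5.
Sort by position and accumulate weight:
  km 2 (Ashton, w=90) → cum 90
  km 4 (Brookfield, w=50) → cum 140
  km 9 (Elwood, w=45) → cum 185
  km 23 (Holt, w=250) → cum 435  ≥ 357.5 → median here
  km 24 (Calder, w=30) → cum 465
  km 25 (Fenton, w=40) → cum 505
  km 29 (Granby, w=60) → cum 565
  km 53 (Denby, w=150) → cum 715
Optimal location: km 23.

x = 23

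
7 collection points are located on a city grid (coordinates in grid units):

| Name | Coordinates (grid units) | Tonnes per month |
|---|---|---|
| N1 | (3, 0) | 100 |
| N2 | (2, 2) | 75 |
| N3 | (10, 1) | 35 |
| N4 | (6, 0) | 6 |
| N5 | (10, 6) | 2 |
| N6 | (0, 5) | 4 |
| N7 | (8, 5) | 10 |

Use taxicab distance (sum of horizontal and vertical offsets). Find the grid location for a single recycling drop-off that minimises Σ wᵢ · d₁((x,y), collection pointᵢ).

(3, 1)

Manhattan distance separates: Σwᵢ(|x−xᵢ|+|y−yᵢ|) = Σwᵢ|x−xᵢ| + Σwᵢ|y−yᵢ|, so x and y are optimised independently as 1-D weighted medians.
Total weight W = 232; half = 116.
x-coordinate, sorted with cumulative weight:
  x=0 (N6, w=4) cum 4
  x=2 (N2, w=75) cum 79
  x=3 (N1, w=100) cum 179  ← median
  x=6 (N4, w=6) cum 185
  x=8 (N7, w=10) cum 195
  x=10 (N3, w=35) cum 230
  x=10 (N5, w=2) cum 232
⇒ x* = 3
y-coordinate, sorted with cumulative weight:
  y=0 (N1, w=100) cum 100
  y=0 (N4, w=6) cum 106
  y=1 (N3, w=35) cum 141  ← median
  y=2 (N2, w=75) cum 216
  y=5 (N6, w=4) cum 220
  y=5 (N7, w=10) cum 230
  y=6 (N5, w=2) cum 232
⇒ y* = 1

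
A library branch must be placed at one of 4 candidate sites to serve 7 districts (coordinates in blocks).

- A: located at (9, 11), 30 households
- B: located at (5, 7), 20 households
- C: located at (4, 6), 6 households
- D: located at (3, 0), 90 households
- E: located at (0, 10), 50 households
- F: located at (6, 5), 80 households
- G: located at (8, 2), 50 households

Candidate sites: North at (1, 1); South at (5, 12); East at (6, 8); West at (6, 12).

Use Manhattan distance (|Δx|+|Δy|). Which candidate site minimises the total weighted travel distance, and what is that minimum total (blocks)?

Total weighted distance at each candidate:
  North (1, 1): total = 2678
  South (5, 12): total = 3192
  East (6, 8): total = 2274
  West (6, 12): total = 3198
Minimum is at East with total 2274 blocks.

East, total 2274 blocks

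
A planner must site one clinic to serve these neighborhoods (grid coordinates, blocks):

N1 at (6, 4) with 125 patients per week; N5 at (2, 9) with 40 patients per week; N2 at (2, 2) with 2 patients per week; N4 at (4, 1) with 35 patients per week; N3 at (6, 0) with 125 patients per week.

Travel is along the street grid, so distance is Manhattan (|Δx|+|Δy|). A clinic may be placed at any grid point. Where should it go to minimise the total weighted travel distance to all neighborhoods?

Manhattan distance separates: Σwᵢ(|x−xᵢ|+|y−yᵢ|) = Σwᵢ|x−xᵢ| + Σwᵢ|y−yᵢ|, so x and y are optimised independently as 1-D weighted medians.
Total weight W = 327; half = 163.5.
x-coordinate, sorted with cumulative weight:
  x=2 (N5, w=40) cum 40
  x=2 (N2, w=2) cum 42
  x=4 (N4, w=35) cum 77
  x=6 (N1, w=125) cum 202  ← median
  x=6 (N3, w=125) cum 327
⇒ x* = 6
y-coordinate, sorted with cumulative weight:
  y=0 (N3, w=125) cum 125
  y=1 (N4, w=35) cum 160
  y=2 (N2, w=2) cum 162
  y=4 (N1, w=125) cum 287  ← median
  y=9 (N5, w=40) cum 327
⇒ y* = 4

(6, 4)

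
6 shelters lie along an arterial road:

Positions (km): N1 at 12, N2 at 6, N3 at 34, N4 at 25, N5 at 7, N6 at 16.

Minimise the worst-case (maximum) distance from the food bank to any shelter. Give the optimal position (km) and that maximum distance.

The 1-center on a line is the midpoint of the two extreme points: leftmost at 6, rightmost at 34.
Optimal location = (6 + 34)/2 = 20; maximum distance = (34 − 6)/2 = 14.

location 20, max distance 14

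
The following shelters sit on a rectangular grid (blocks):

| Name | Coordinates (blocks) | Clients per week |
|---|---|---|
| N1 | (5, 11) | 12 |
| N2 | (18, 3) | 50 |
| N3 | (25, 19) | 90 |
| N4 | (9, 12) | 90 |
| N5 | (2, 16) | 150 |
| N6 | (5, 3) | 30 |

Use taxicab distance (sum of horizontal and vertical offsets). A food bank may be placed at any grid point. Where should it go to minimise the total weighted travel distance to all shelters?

(9, 16)

Manhattan distance separates: Σwᵢ(|x−xᵢ|+|y−yᵢ|) = Σwᵢ|x−xᵢ| + Σwᵢ|y−yᵢ|, so x and y are optimised independently as 1-D weighted medians.
Total weight W = 422; half = 211.
x-coordinate, sorted with cumulative weight:
  x=2 (N5, w=150) cum 150
  x=5 (N1, w=12) cum 162
  x=5 (N6, w=30) cum 192
  x=9 (N4, w=90) cum 282  ← median
  x=18 (N2, w=50) cum 332
  x=25 (N3, w=90) cum 422
⇒ x* = 9
y-coordinate, sorted with cumulative weight:
  y=3 (N2, w=50) cum 50
  y=3 (N6, w=30) cum 80
  y=11 (N1, w=12) cum 92
  y=12 (N4, w=90) cum 182
  y=16 (N5, w=150) cum 332  ← median
  y=19 (N3, w=90) cum 422
⇒ y* = 16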